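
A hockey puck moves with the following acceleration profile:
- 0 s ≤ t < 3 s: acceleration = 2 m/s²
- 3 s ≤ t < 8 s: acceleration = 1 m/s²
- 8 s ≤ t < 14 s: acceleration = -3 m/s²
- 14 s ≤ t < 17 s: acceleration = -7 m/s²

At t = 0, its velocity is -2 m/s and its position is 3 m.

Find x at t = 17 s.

On each constant-a segment, Δv = aΔt and Δx = v₀Δt + ½aΔt²; chain segment to segment.
0–3 s: v starts -2 m/s; Δx = -2·3 + ½·2·3² = 3 m; v ends 4 m/s.
3–8 s: v starts 4 m/s; Δx = 4·5 + ½·1·5² = 32.5 m; v ends 9 m/s.
8–14 s: v starts 9 m/s; Δx = 9·6 + ½·-3·6² = 0 m; v ends -9 m/s.
14–17 s: v starts -9 m/s; Δx = -9·3 + ½·-7·3² = -58.5 m; v ends -30 m/s.
x(17) = 3 + Σ Δx = -20 m.

-20 m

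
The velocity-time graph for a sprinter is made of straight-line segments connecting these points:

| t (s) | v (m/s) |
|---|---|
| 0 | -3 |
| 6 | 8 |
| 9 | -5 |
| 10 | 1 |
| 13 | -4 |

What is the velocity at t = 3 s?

On 0–6 s the graph is linear from -3 to 8 m/s: v(3) = -3 + (8 − -3)·(3 − 0)/(6 − 0) = 2.5 m/s.

2.5 m/s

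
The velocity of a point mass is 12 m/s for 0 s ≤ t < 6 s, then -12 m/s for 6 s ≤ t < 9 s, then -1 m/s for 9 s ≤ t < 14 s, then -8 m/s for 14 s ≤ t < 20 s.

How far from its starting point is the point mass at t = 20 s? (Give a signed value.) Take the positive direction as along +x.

Displacement is the signed area under the v-t curve.
0–6 s: 12 × 6 = 72 m
6–9 s: -12 × 3 = -36 m
9–14 s: -1 × 5 = -5 m
14–20 s: -8 × 6 = -48 m
Net displacement = -17 m

-17 m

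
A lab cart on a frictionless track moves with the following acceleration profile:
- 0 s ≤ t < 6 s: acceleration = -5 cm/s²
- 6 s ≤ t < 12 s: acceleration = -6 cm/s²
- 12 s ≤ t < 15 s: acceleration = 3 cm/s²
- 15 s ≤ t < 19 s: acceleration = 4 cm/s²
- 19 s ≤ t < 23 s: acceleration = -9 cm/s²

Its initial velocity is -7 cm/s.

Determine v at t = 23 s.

Δv equals the area under the a-t graph; then v = v₀ + Δv.
0–6 s: -5 × 6 = -30 cm/s
6–12 s: -6 × 6 = -36 cm/s
12–15 s: 3 × 3 = 9 cm/s
15–19 s: 4 × 4 = 16 cm/s
19–23 s: -9 × 4 = -36 cm/s
Δv = -77 cm/s, so v(23) = -7 + (-77) = -84 cm/s.

-84 cm/s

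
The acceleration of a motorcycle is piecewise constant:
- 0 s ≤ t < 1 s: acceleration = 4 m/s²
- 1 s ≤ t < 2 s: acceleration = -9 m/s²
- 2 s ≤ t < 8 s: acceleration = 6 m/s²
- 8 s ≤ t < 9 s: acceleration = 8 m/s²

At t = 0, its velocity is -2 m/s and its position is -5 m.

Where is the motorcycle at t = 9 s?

91.5 m

On each constant-a segment, Δv = aΔt and Δx = v₀Δt + ½aΔt²; chain segment to segment.
0–1 s: v starts -2 m/s; Δx = -2·1 + ½·4·1² = 0 m; v ends 2 m/s.
1–2 s: v starts 2 m/s; Δx = 2·1 + ½·-9·1² = -2.5 m; v ends -7 m/s.
2–8 s: v starts -7 m/s; Δx = -7·6 + ½·6·6² = 66 m; v ends 29 m/s.
8–9 s: v starts 29 m/s; Δx = 29·1 + ½·8·1² = 33 m; v ends 37 m/s.
x(9) = -5 + Σ Δx = 91.5 m.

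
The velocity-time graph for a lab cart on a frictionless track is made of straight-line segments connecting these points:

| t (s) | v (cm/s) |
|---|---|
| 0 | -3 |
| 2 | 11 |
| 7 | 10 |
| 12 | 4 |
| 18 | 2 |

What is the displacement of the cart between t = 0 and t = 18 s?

Displacement is the signed area under the v-t curve.
0–2 s: ½(-3 + 11)(2) = 8 cm
2–7 s: ½(11 + 10)(5) = 52.5 cm
7–12 s: ½(10 + 4)(5) = 35 cm
12–18 s: ½(4 + 2)(6) = 18 cm
Net displacement = 113.5 cm

113.5 cm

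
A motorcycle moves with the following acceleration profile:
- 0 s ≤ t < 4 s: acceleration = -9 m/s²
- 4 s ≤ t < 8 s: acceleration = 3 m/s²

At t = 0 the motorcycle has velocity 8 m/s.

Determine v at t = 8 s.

-16 m/s

Δv equals the area under the a-t graph; then v = v₀ + Δv.
0–4 s: -9 × 4 = -36 m/s
4–8 s: 3 × 4 = 12 m/s
Δv = -24 m/s, so v(8) = 8 + (-24) = -16 m/s.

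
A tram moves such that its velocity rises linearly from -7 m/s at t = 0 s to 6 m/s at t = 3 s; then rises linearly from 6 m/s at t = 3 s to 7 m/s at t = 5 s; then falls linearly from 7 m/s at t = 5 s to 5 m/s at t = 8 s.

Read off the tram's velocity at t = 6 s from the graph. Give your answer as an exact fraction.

19/3 m/s

On 5–8 s the graph is linear from 7 to 5 m/s: v(6) = 7 + (5 − 7)·(6 − 5)/(8 − 5) = 19/3 m/s.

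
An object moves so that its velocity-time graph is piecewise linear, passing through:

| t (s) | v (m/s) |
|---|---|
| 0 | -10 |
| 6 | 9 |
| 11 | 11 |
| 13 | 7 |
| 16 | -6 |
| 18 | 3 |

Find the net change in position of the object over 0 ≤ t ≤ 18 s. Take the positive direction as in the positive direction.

63.5 m

Net displacement equals the area under the velocity-time graph (areas below the axis count negative).
0–6 s: ½(-10 + 9)(6) = -3 m
6–11 s: ½(9 + 11)(5) = 50 m
11–13 s: ½(11 + 7)(2) = 18 m
13–16 s: ½(7 + -6)(3) = 1.5 m
16–18 s: ½(-6 + 3)(2) = -3 m
Net displacement = 63.5 m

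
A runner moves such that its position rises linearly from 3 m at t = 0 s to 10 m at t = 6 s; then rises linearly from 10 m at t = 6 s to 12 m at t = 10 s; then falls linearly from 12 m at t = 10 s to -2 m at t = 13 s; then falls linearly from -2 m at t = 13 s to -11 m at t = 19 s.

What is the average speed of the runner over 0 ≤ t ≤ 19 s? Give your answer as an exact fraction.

Average speed = (total path length)/(elapsed time); on a piecewise-linear x-t graph the path length is Σ|Δx|.
0–6 s: |Δx| = |10 − 3| = 7 m
6–10 s: |Δx| = |12 − 10| = 2 m
10–13 s: |Δx| = |-2 − 12| = 14 m
13–19 s: |Δx| = |-11 − -2| = 9 m
Total path = 32 m; average speed = 32/19 = 32/19 m/s.

32/19 m/s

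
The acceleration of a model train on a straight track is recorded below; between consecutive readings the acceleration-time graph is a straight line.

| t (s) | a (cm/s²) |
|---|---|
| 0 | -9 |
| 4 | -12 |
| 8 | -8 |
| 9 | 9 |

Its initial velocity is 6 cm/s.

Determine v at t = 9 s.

-75.5 cm/s

Δv equals the area under the a-t graph; then v = v₀ + Δv.
0–4 s: ½(-9 + -12)(4) = -42 cm/s
4–8 s: ½(-12 + -8)(4) = -40 cm/s
8–9 s: ½(-8 + 9)(1) = 0.5 cm/s
Δv = -81.5 cm/s, so v(9) = 6 + (-81.5) = -75.5 cm/s.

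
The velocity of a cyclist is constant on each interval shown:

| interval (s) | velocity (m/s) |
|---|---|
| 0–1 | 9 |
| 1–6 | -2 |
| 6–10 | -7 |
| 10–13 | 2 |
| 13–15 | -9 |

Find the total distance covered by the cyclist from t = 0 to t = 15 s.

71 m

Total distance travelled is ∫|v| dt — sum the magnitudes of each area piece.
0–1 s: |9| × 1 = 9 m
1–6 s: |-2| × 5 = 10 m
6–10 s: |-7| × 4 = 28 m
10–13 s: |2| × 3 = 6 m
13–15 s: |-9| × 2 = 18 m
Total distance = 71 m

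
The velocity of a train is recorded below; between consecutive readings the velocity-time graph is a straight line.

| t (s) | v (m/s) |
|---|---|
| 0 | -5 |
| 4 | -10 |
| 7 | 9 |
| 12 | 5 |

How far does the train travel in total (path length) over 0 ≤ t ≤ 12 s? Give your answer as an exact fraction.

Distance (not displacement) is the total path length: add the absolute areas under v-t.
0–4 s: |½(-5 + -10)(4)| = 30 m
4–7 s: v = 0 at t = 106/19 s; triangle areas 150/19 + 243/38 = 543/38 m
7–12 s: |½(9 + 5)(5)| = 35 m
Total distance = 3013/38 m

3013/38 m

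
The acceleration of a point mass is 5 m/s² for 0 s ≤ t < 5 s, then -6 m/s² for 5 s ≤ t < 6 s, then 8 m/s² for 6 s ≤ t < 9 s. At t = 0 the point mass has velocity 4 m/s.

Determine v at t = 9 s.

Δv equals the area under the a-t graph; then v = v₀ + Δv.
0–5 s: 5 × 5 = 25 m/s
5–6 s: -6 × 1 = -6 m/s
6–9 s: 8 × 3 = 24 m/s
Δv = 43 m/s, so v(9) = 4 + (43) = 47 m/s.

47 m/s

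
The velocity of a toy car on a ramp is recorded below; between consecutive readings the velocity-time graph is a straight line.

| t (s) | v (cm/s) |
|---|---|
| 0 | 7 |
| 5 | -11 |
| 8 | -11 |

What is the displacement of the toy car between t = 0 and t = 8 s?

Net displacement equals the area under the velocity-time graph (areas below the axis count negative).
0–5 s: ½(7 + -11)(5) = -10 cm
5–8 s: -11 × 3 = -33 cm
Net displacement = -43 cm

-43 cm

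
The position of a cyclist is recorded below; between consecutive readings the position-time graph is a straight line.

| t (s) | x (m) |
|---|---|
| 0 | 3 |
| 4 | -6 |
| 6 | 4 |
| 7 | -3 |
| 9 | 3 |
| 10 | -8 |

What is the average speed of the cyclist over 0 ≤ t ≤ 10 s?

Average speed = (total path length)/(elapsed time); on a piecewise-linear x-t graph the path length is Σ|Δx|.
0–4 s: |Δx| = |-6 − 3| = 9 m
4–6 s: |Δx| = |4 − -6| = 10 m
6–7 s: |Δx| = |-3 − 4| = 7 m
7–9 s: |Δx| = |3 − -3| = 6 m
9–10 s: |Δx| = |-8 − 3| = 11 m
Total path = 43 m; average speed = 43/10 = 4.3 m/s.

4.3 m/s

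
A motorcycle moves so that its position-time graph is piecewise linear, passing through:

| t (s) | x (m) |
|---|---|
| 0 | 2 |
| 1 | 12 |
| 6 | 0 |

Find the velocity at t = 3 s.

-2.4 m/s

Velocity is the slope of the x-t graph on 1–6 s: (0 − 12)/(6 − 1) = -2.4 m/s.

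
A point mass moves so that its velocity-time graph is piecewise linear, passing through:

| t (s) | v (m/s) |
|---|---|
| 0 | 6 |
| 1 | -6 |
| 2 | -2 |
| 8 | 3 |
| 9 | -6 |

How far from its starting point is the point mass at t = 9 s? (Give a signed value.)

-2.5 m

Net displacement equals the area under the velocity-time graph (areas below the axis count negative).
0–1 s: ½(6 + -6)(1) = 0 m
1–2 s: ½(-6 + -2)(1) = -4 m
2–8 s: ½(-2 + 3)(6) = 3 m
8–9 s: ½(3 + -6)(1) = -1.5 m
Net displacement = -2.5 m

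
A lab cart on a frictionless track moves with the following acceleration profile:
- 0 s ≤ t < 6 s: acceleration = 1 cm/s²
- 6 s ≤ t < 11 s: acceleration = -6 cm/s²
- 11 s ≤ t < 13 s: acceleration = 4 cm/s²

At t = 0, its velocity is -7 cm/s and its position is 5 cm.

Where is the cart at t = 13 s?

On each constant-a segment, Δv = aΔt and Δx = v₀Δt + ½aΔt²; chain segment to segment.
0–6 s: v starts -7 cm/s; Δx = -7·6 + ½·1·6² = -24 cm; v ends -1 cm/s.
6–11 s: v starts -1 cm/s; Δx = -1·5 + ½·-6·5² = -80 cm; v ends -31 cm/s.
11–13 s: v starts -31 cm/s; Δx = -31·2 + ½·4·2² = -54 cm; v ends -23 cm/s.
x(13) = 5 + Σ Δx = -153 cm.

-153 cm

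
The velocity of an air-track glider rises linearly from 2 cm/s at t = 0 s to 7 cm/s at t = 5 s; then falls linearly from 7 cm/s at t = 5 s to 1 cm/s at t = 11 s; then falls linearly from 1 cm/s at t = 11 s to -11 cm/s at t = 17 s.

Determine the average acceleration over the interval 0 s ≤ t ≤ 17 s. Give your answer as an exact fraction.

Average acceleration = Δv/Δt = (-11 − 2)/(17 − 0) = -13/17 cm/s².

-13/17 cm/s²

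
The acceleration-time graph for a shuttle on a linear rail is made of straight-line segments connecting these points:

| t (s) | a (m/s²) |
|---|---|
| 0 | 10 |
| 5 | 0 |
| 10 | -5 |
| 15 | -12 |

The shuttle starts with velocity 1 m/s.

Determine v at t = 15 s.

-29 m/s

Δv equals the area under the a-t graph; then v = v₀ + Δv.
0–5 s: ½(10 + 0)(5) = 25 m/s
5–10 s: ½(0 + -5)(5) = -12.5 m/s
10–15 s: ½(-5 + -12)(5) = -42.5 m/s
Δv = -30 m/s, so v(15) = 1 + (-30) = -29 m/s.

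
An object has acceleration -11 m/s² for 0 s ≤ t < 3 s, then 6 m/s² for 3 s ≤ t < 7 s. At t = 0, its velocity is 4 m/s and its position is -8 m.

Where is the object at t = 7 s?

On each constant-a segment, Δv = aΔt and Δx = v₀Δt + ½aΔt²; chain segment to segment.
0–3 s: v starts 4 m/s; Δx = 4·3 + ½·-11·3² = -37.5 m; v ends -29 m/s.
3–7 s: v starts -29 m/s; Δx = -29·4 + ½·6·4² = -68 m; v ends -5 m/s.
x(7) = -8 + Σ Δx = -113.5 m.

-113.5 m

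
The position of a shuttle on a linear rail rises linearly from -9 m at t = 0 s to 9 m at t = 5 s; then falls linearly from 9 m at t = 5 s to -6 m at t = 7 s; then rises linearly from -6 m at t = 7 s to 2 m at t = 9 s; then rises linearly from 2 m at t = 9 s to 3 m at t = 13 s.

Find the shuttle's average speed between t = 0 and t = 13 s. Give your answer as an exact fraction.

42/13 m/s

Average speed = (total path length)/(elapsed time); on a piecewise-linear x-t graph the path length is Σ|Δx|.
0–5 s: |Δx| = |9 − -9| = 18 m
5–7 s: |Δx| = |-6 − 9| = 15 m
7–9 s: |Δx| = |2 − -6| = 8 m
9–13 s: |Δx| = |3 − 2| = 1 m
Total path = 42 m; average speed = 42/13 = 42/13 m/s.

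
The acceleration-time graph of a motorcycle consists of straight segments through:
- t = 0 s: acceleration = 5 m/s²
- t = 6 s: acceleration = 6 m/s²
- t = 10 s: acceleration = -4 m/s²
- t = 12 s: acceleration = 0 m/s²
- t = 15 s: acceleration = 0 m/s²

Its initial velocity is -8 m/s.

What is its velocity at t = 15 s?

Δv equals the area under the a-t graph; then v = v₀ + Δv.
0–6 s: ½(5 + 6)(6) = 33 m/s
6–10 s: ½(6 + -4)(4) = 4 m/s
10–12 s: ½(-4 + 0)(2) = -4 m/s
12–15 s: 0 × 3 = 0 m/s
Δv = 33 m/s, so v(15) = -8 + (33) = 25 m/s.

25 m/s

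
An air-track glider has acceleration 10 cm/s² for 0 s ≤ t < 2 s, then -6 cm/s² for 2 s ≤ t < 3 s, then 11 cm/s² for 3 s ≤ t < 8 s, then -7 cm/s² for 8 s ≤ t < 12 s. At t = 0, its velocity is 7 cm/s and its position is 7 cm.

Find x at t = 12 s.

555.5 cm

On each constant-a segment, Δv = aΔt and Δx = v₀Δt + ½aΔt²; chain segment to segment.
0–2 s: v starts 7 cm/s; Δx = 7·2 + ½·10·2² = 34 cm; v ends 27 cm/s.
2–3 s: v starts 27 cm/s; Δx = 27·1 + ½·-6·1² = 24 cm; v ends 21 cm/s.
3–8 s: v starts 21 cm/s; Δx = 21·5 + ½·11·5² = 242.5 cm; v ends 76 cm/s.
8–12 s: v starts 76 cm/s; Δx = 76·4 + ½·-7·4² = 248 cm; v ends 48 cm/s.
x(12) = 7 + Σ Δx = 555.5 cm.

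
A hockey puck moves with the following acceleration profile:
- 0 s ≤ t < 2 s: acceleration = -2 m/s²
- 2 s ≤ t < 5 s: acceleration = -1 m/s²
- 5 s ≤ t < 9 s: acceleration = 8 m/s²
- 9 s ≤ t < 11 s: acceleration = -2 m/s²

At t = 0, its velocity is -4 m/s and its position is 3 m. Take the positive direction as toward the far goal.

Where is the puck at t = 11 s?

On each constant-a segment, Δv = aΔt and Δx = v₀Δt + ½aΔt²; chain segment to segment.
0–2 s: v starts -4 m/s; Δx = -4·2 + ½·-2·2² = -12 m; v ends -8 m/s.
2–5 s: v starts -8 m/s; Δx = -8·3 + ½·-1·3² = -28.5 m; v ends -11 m/s.
5–9 s: v starts -11 m/s; Δx = -11·4 + ½·8·4² = 20 m; v ends 21 m/s.
9–11 s: v starts 21 m/s; Δx = 21·2 + ½·-2·2² = 38 m; v ends 17 m/s.
x(11) = 3 + Σ Δx = 20.5 m.

20.5 m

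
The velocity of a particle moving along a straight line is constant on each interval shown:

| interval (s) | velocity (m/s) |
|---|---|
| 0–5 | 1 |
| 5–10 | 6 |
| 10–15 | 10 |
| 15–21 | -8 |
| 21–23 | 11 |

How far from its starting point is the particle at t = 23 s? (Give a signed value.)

59 m

Displacement is the signed area under the v-t curve.
0–5 s: 1 × 5 = 5 m
5–10 s: 6 × 5 = 30 m
10–15 s: 10 × 5 = 50 m
15–21 s: -8 × 6 = -48 m
21–23 s: 11 × 2 = 22 m
Net displacement = 59 m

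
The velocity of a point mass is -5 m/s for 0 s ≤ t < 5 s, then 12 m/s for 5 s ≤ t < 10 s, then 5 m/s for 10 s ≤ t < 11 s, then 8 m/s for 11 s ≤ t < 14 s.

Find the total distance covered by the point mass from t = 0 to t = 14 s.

114 m

Total distance travelled is ∫|v| dt — sum the magnitudes of each area piece.
0–5 s: |-5| × 5 = 25 m
5–10 s: |12| × 5 = 60 m
10–11 s: |5| × 1 = 5 m
11–14 s: |8| × 3 = 24 m
Total distance = 114 m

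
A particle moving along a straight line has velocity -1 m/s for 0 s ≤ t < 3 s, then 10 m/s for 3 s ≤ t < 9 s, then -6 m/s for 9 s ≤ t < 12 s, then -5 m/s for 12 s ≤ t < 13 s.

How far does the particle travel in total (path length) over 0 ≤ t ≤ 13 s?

Total distance travelled is ∫|v| dt — sum the magnitudes of each area piece.
0–3 s: |-1| × 3 = 3 m
3–9 s: |10| × 6 = 60 m
9–12 s: |-6| × 3 = 18 m
12–13 s: |-5| × 1 = 5 m
Total distance = 86 m

86 m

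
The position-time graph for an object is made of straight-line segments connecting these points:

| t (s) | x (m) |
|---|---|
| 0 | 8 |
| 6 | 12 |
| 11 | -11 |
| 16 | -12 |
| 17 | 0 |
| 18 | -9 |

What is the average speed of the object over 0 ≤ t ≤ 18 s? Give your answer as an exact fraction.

Average speed = (total path length)/(elapsed time); on a piecewise-linear x-t graph the path length is Σ|Δx|.
0–6 s: |Δx| = |12 − 8| = 4 m
6–11 s: |Δx| = |-11 − 12| = 23 m
11–16 s: |Δx| = |-12 − -11| = 1 m
16–17 s: |Δx| = |0 − -12| = 12 m
17–18 s: |Δx| = |-9 − 0| = 9 m
Total path = 49 m; average speed = 49/18 = 49/18 m/s.

49/18 m/s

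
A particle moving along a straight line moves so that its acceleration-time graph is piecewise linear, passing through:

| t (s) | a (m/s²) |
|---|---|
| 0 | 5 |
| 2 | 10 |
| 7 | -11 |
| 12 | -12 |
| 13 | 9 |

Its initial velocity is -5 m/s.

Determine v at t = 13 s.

Δv equals the area under the a-t graph; then v = v₀ + Δv.
0–2 s: ½(5 + 10)(2) = 15 m/s
2–7 s: ½(10 + -11)(5) = -2.5 m/s
7–12 s: ½(-11 + -12)(5) = -57.5 m/s
12–13 s: ½(-12 + 9)(1) = -1.5 m/s
Δv = -46.5 m/s, so v(13) = -5 + (-46.5) = -51.5 m/s.

-51.5 m/s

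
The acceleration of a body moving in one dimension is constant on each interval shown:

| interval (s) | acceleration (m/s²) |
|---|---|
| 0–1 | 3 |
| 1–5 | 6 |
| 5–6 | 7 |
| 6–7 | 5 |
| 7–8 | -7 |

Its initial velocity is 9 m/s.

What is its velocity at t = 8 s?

41 m/s

Δv equals the area under the a-t graph; then v = v₀ + Δv.
0–1 s: 3 × 1 = 3 m/s
1–5 s: 6 × 4 = 24 m/s
5–6 s: 7 × 1 = 7 m/s
6–7 s: 5 × 1 = 5 m/s
7–8 s: -7 × 1 = -7 m/s
Δv = 32 m/s, so v(8) = 9 + (32) = 41 m/s.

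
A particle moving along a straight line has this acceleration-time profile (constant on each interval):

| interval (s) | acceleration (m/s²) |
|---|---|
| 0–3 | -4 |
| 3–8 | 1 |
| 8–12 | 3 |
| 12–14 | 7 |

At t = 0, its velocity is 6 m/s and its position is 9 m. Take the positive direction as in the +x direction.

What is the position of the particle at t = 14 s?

47.5 m

On each constant-a segment, Δv = aΔt and Δx = v₀Δt + ½aΔt²; chain segment to segment.
0–3 s: v starts 6 m/s; Δx = 6·3 + ½·-4·3² = 0 m; v ends -6 m/s.
3–8 s: v starts -6 m/s; Δx = -6·5 + ½·1·5² = -17.5 m; v ends -1 m/s.
8–12 s: v starts -1 m/s; Δx = -1·4 + ½·3·4² = 20 m; v ends 11 m/s.
12–14 s: v starts 11 m/s; Δx = 11·2 + ½·7·2² = 36 m; v ends 25 m/s.
x(14) = 9 + Σ Δx = 47.5 m.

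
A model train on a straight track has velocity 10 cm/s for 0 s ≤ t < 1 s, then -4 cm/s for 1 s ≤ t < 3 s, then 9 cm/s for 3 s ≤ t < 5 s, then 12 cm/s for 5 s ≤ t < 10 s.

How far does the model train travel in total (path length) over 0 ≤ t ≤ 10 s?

Total distance travelled is ∫|v| dt — sum the magnitudes of each area piece.
0–1 s: |10| × 1 = 10 cm
1–3 s: |-4| × 2 = 8 cm
3–5 s: |9| × 2 = 18 cm
5–10 s: |12| × 5 = 60 cm
Total distance = 96 cm

96 cm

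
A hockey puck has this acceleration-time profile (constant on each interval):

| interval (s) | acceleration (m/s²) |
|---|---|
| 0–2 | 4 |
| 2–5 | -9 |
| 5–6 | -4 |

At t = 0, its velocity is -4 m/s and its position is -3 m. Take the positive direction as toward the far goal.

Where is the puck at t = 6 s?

On each constant-a segment, Δv = aΔt and Δx = v₀Δt + ½aΔt²; chain segment to segment.
0–2 s: v starts -4 m/s; Δx = -4·2 + ½·4·2² = 0 m; v ends 4 m/s.
2–5 s: v starts 4 m/s; Δx = 4·3 + ½·-9·3² = -28.5 m; v ends -23 m/s.
5–6 s: v starts -23 m/s; Δx = -23·1 + ½·-4·1² = -25 m; v ends -27 m/s.
x(6) = -3 + Σ Δx = -56.5 m.

-56.5 m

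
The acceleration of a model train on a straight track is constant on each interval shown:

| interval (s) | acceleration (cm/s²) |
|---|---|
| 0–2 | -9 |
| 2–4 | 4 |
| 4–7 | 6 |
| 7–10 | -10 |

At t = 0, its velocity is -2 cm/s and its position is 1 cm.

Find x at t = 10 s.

-89 cm

On each constant-a segment, Δv = aΔt and Δx = v₀Δt + ½aΔt²; chain segment to segment.
0–2 s: v starts -2 cm/s; Δx = -2·2 + ½·-9·2² = -22 cm; v ends -20 cm/s.
2–4 s: v starts -20 cm/s; Δx = -20·2 + ½·4·2² = -32 cm; v ends -12 cm/s.
4–7 s: v starts -12 cm/s; Δx = -12·3 + ½·6·3² = -9 cm; v ends 6 cm/s.
7–10 s: v starts 6 cm/s; Δx = 6·3 + ½·-10·3² = -27 cm; v ends -24 cm/s.
x(10) = 1 + Σ Δx = -89 cm.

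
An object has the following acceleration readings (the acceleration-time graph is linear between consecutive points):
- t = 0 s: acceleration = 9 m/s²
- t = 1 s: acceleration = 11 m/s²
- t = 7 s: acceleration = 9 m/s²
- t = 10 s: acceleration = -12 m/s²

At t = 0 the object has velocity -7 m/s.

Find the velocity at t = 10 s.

Δv equals the area under the a-t graph; then v = v₀ + Δv.
0–1 s: ½(9 + 11)(1) = 10 m/s
1–7 s: ½(11 + 9)(6) = 60 m/s
7–10 s: ½(9 + -12)(3) = -4.5 m/s
Δv = 65.5 m/s, so v(10) = -7 + (65.5) = 58.5 m/s.

58.5 m/s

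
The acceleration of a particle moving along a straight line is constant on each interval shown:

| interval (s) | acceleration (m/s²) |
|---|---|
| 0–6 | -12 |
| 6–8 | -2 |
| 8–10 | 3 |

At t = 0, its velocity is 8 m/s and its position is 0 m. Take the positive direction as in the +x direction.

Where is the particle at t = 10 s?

On each constant-a segment, Δv = aΔt and Δx = v₀Δt + ½aΔt²; chain segment to segment.
0–6 s: v starts 8 m/s; Δx = 8·6 + ½·-12·6² = -168 m; v ends -64 m/s.
6–8 s: v starts -64 m/s; Δx = -64·2 + ½·-2·2² = -132 m; v ends -68 m/s.
8–10 s: v starts -68 m/s; Δx = -68·2 + ½·3·2² = -130 m; v ends -62 m/s.
x(10) = 0 + Σ Δx = -430 m.

-430 m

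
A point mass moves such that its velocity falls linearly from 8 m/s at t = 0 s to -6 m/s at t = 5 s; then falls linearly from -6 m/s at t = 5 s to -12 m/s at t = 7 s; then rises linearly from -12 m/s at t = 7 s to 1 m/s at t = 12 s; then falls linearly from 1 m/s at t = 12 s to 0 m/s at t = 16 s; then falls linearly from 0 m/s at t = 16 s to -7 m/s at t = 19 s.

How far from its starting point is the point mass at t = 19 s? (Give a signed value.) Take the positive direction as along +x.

-49 m

Displacement is the signed area under the v-t curve.
0–5 s: ½(8 + -6)(5) = 5 m
5–7 s: ½(-6 + -12)(2) = -18 m
7–12 s: ½(-12 + 1)(5) = -27.5 m
12–16 s: ½(1 + 0)(4) = 2 m
16–19 s: ½(0 + -7)(3) = -10.5 m
Net displacement = -49 m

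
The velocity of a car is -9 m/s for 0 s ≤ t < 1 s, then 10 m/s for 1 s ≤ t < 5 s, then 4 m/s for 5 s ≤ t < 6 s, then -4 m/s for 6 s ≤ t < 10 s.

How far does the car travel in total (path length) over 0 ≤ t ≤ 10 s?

69 m

Total distance travelled is ∫|v| dt — sum the magnitudes of each area piece.
0–1 s: |-9| × 1 = 9 m
1–5 s: |10| × 4 = 40 m
5–6 s: |4| × 1 = 4 m
6–10 s: |-4| × 4 = 16 m
Total distance = 69 m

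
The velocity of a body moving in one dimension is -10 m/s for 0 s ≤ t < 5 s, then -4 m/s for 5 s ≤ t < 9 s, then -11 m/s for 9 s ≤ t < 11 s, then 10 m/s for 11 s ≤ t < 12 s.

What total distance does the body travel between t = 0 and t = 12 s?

98 m

Distance (not displacement) is the total path length: add the absolute areas under v-t.
0–5 s: |-10| × 5 = 50 m
5–9 s: |-4| × 4 = 16 m
9–11 s: |-11| × 2 = 22 m
11–12 s: |10| × 1 = 10 m
Total distance = 98 m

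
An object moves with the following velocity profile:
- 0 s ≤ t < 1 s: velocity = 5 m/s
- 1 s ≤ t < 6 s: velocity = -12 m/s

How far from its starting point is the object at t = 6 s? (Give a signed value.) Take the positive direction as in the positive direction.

Net displacement equals the area under the velocity-time graph (areas below the axis count negative).
0–1 s: 5 × 1 = 5 m
1–6 s: -12 × 5 = -60 m
Net displacement = -55 m

-55 m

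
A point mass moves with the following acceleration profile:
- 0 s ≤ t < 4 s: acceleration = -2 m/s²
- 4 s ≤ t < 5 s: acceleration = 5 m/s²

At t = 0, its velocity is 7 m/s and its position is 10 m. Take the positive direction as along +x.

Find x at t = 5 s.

On each constant-a segment, Δv = aΔt and Δx = v₀Δt + ½aΔt²; chain segment to segment.
0–4 s: v starts 7 m/s; Δx = 7·4 + ½·-2·4² = 12 m; v ends -1 m/s.
4–5 s: v starts -1 m/s; Δx = -1·1 + ½·5·1² = 1.5 m; v ends 4 m/s.
x(5) = 10 + Σ Δx = 23.5 m.

23.5 m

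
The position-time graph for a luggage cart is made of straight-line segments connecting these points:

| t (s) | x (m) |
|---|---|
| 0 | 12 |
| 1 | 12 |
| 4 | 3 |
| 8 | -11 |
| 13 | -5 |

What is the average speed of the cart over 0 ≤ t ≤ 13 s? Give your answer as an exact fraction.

29/13 m/s

Average speed = (total path length)/(elapsed time); on a piecewise-linear x-t graph the path length is Σ|Δx|.
0–1 s: |Δx| = |12 − 12| = 0 m
1–4 s: |Δx| = |3 − 12| = 9 m
4–8 s: |Δx| = |-11 − 3| = 14 m
8–13 s: |Δx| = |-5 − -11| = 6 m
Total path = 29 m; average speed = 29/13 = 29/13 m/s.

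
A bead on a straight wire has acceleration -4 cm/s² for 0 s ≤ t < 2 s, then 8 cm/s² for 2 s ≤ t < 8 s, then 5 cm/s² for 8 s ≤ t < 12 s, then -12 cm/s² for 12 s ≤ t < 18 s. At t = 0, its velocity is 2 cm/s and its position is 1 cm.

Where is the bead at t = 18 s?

469 cm

On each constant-a segment, Δv = aΔt and Δx = v₀Δt + ½aΔt²; chain segment to segment.
0–2 s: v starts 2 cm/s; Δx = 2·2 + ½·-4·2² = -4 cm; v ends -6 cm/s.
2–8 s: v starts -6 cm/s; Δx = -6·6 + ½·8·6² = 108 cm; v ends 42 cm/s.
8–12 s: v starts 42 cm/s; Δx = 42·4 + ½·5·4² = 208 cm; v ends 62 cm/s.
12–18 s: v starts 62 cm/s; Δx = 62·6 + ½·-12·6² = 156 cm; v ends -10 cm/s.
x(18) = 1 + Σ Δx = 469 cm.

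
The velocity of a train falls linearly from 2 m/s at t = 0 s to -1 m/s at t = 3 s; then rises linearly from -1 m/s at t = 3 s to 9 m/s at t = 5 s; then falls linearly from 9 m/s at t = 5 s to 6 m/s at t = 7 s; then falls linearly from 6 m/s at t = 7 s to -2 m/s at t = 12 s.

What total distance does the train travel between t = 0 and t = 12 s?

38.2 m

Distance (not displacement) is the total path length: add the absolute areas under v-t.
0–3 s: v = 0 at t = 2 s; triangle areas 2 + 0.5 = 2.5 m
3–5 s: v = 0 at t = 3.2 s; triangle areas 0.1 + 8.1 = 8.2 m
5–7 s: |½(9 + 6)(2)| = 15 m
7–12 s: v = 0 at t = 10.75 s; triangle areas 11.25 + 1.25 = 12.5 m
Total distance = 38.2 m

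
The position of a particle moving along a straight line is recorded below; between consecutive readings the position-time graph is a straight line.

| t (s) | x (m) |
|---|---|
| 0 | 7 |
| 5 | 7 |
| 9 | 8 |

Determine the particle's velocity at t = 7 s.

Velocity is the slope of the x-t graph on 5–9 s: (8 − 7)/(9 − 5) = 0.25 m/s.

0.25 m/s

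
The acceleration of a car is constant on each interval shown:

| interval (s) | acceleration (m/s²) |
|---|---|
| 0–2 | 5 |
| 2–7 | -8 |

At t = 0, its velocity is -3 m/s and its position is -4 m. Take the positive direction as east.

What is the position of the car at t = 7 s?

-65 m

On each constant-a segment, Δv = aΔt and Δx = v₀Δt + ½aΔt²; chain segment to segment.
0–2 s: v starts -3 m/s; Δx = -3·2 + ½·5·2² = 4 m; v ends 7 m/s.
2–7 s: v starts 7 m/s; Δx = 7·5 + ½·-8·5² = -65 m; v ends -33 m/s.
x(7) = -4 + Σ Δx = -65 m.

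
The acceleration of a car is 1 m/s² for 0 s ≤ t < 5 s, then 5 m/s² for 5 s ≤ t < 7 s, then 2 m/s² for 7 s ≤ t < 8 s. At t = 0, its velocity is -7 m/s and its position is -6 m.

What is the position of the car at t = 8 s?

On each constant-a segment, Δv = aΔt and Δx = v₀Δt + ½aΔt²; chain segment to segment.
0–5 s: v starts -7 m/s; Δx = -7·5 + ½·1·5² = -22.5 m; v ends -2 m/s.
5–7 s: v starts -2 m/s; Δx = -2·2 + ½·5·2² = 6 m; v ends 8 m/s.
7–8 s: v starts 8 m/s; Δx = 8·1 + ½·2·1² = 9 m; v ends 10 m/s.
x(8) = -6 + Σ Δx = -13.5 m.

-13.5 m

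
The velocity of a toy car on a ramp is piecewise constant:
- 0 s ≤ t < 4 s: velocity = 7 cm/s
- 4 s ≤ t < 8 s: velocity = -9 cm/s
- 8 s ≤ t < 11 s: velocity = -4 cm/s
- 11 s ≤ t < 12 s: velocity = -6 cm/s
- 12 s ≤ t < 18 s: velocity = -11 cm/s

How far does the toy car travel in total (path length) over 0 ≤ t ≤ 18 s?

Distance (not displacement) is the total path length: add the absolute areas under v-t.
0–4 s: |7| × 4 = 28 cm
4–8 s: |-9| × 4 = 36 cm
8–11 s: |-4| × 3 = 12 cm
11–12 s: |-6| × 1 = 6 cm
12–18 s: |-11| × 6 = 66 cm
Total distance = 148 cm

148 cm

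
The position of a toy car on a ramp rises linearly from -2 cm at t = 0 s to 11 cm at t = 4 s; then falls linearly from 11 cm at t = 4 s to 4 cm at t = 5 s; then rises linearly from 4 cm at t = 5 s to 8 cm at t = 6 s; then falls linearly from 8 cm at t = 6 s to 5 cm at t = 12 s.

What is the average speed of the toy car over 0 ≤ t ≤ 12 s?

Average speed = (total path length)/(elapsed time); on a piecewise-linear x-t graph the path length is Σ|Δx|.
0–4 s: |Δx| = |11 − -2| = 13 cm
4–5 s: |Δx| = |4 − 11| = 7 cm
5–6 s: |Δx| = |8 − 4| = 4 cm
6–12 s: |Δx| = |5 − 8| = 3 cm
Total path = 27 cm; average speed = 27/12 = 2.25 cm/s.

2.25 cm/s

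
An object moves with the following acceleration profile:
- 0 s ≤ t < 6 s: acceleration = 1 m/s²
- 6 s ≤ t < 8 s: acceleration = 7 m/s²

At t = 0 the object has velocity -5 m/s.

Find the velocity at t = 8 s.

15 m/s

Δv equals the area under the a-t graph; then v = v₀ + Δv.
0–6 s: 1 × 6 = 6 m/s
6–8 s: 7 × 2 = 14 m/s
Δv = 20 m/s, so v(8) = -5 + (20) = 15 m/s.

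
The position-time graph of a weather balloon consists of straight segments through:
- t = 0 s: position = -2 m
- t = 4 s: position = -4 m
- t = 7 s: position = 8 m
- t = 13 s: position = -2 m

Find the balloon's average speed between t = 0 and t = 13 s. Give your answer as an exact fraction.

Average speed = (total path length)/(elapsed time); on a piecewise-linear x-t graph the path length is Σ|Δx|.
0–4 s: |Δx| = |-4 − -2| = 2 m
4–7 s: |Δx| = |8 − -4| = 12 m
7–13 s: |Δx| = |-2 − 8| = 10 m
Total path = 24 m; average speed = 24/13 = 24/13 m/s.

24/13 m/s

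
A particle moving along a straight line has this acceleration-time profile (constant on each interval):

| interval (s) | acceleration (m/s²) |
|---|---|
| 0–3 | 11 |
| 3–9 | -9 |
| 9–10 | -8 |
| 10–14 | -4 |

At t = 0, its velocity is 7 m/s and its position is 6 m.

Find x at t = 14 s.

On each constant-a segment, Δv = aΔt and Δx = v₀Δt + ½aΔt²; chain segment to segment.
0–3 s: v starts 7 m/s; Δx = 7·3 + ½·11·3² = 70.5 m; v ends 40 m/s.
3–9 s: v starts 40 m/s; Δx = 40·6 + ½·-9·6² = 78 m; v ends -14 m/s.
9–10 s: v starts -14 m/s; Δx = -14·1 + ½·-8·1² = -18 m; v ends -22 m/s.
10–14 s: v starts -22 m/s; Δx = -22·4 + ½·-4·4² = -120 m; v ends -38 m/s.
x(14) = 6 + Σ Δx = 16.5 m.

16.5 m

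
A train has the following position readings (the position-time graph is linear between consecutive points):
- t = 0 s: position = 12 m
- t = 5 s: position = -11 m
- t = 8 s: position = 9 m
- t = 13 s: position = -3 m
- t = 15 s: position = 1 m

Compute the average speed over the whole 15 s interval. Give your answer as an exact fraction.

59/15 m/s

Average speed = (total path length)/(elapsed time); on a piecewise-linear x-t graph the path length is Σ|Δx|.
0–5 s: |Δx| = |-11 − 12| = 23 m
5–8 s: |Δx| = |9 − -11| = 20 m
8–13 s: |Δx| = |-3 − 9| = 12 m
13–15 s: |Δx| = |1 − -3| = 4 m
Total path = 59 m; average speed = 59/15 = 59/15 m/s.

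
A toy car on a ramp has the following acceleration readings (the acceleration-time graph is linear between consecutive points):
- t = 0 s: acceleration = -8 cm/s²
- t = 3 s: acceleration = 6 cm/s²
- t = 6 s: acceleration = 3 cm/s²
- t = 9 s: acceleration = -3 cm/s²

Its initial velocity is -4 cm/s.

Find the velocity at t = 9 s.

Δv equals the area under the a-t graph; then v = v₀ + Δv.
0–3 s: ½(-8 + 6)(3) = -3 cm/s
3–6 s: ½(6 + 3)(3) = 13.5 cm/s
6–9 s: ½(3 + -3)(3) = 0 cm/s
Δv = 10.5 cm/s, so v(9) = -4 + (10.5) = 6.5 cm/s.

6.5 cm/s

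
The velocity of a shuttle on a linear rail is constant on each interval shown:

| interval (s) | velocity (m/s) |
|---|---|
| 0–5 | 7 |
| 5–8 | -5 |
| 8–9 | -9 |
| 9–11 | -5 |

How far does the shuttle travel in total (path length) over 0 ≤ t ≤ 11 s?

Distance (not displacement) is the total path length: add the absolute areas under v-t.
0–5 s: |7| × 5 = 35 m
5–8 s: |-5| × 3 = 15 m
8–9 s: |-9| × 1 = 9 m
9–11 s: |-5| × 2 = 10 m
Total distance = 69 m

69 m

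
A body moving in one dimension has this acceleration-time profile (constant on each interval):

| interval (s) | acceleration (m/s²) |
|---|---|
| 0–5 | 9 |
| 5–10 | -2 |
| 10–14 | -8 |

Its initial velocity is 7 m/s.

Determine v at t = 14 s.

10 m/s

Δv equals the area under the a-t graph; then v = v₀ + Δv.
0–5 s: 9 × 5 = 45 m/s
5–10 s: -2 × 5 = -10 m/s
10–14 s: -8 × 4 = -32 m/s
Δv = 3 m/s, so v(14) = 7 + (3) = 10 m/s.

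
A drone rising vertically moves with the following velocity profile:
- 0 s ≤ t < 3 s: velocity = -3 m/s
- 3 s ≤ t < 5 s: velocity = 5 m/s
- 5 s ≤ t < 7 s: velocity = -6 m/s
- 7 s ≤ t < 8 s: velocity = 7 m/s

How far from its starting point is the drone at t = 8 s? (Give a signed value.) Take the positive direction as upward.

Displacement is the signed area under the v-t curve.
0–3 s: -3 × 3 = -9 m
3–5 s: 5 × 2 = 10 m
5–7 s: -6 × 2 = -12 m
7–8 s: 7 × 1 = 7 m
Net displacement = -4 m

-4 m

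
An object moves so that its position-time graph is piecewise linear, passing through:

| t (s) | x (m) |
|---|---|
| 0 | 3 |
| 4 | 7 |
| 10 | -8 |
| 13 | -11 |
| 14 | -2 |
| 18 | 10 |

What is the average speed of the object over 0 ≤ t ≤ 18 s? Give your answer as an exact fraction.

43/18 m/s

Average speed = (total path length)/(elapsed time); on a piecewise-linear x-t graph the path length is Σ|Δx|.
0–4 s: |Δx| = |7 − 3| = 4 m
4–10 s: |Δx| = |-8 − 7| = 15 m
10–13 s: |Δx| = |-11 − -8| = 3 m
13–14 s: |Δx| = |-2 − -11| = 9 m
14–18 s: |Δx| = |10 − -2| = 12 m
Total path = 43 m; average speed = 43/18 = 43/18 m/s.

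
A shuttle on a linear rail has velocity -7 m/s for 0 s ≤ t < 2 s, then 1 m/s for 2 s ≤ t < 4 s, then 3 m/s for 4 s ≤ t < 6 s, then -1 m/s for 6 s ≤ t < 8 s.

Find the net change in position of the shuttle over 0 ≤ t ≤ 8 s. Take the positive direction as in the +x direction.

-8 m

Displacement is the signed area under the v-t curve.
0–2 s: -7 × 2 = -14 m
2–4 s: 1 × 2 = 2 m
4–6 s: 3 × 2 = 6 m
6–8 s: -1 × 2 = -2 m
Net displacement = -8 m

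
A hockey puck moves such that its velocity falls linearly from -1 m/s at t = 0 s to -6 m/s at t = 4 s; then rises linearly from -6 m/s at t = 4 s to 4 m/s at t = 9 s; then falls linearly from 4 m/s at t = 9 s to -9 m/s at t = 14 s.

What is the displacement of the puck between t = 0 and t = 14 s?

Displacement is the signed area under the v-t curve.
0–4 s: ½(-1 + -6)(4) = -14 m
4–9 s: ½(-6 + 4)(5) = -5 m
9–14 s: ½(4 + -9)(5) = -12.5 m
Net displacement = -31.5 m

-31.5 m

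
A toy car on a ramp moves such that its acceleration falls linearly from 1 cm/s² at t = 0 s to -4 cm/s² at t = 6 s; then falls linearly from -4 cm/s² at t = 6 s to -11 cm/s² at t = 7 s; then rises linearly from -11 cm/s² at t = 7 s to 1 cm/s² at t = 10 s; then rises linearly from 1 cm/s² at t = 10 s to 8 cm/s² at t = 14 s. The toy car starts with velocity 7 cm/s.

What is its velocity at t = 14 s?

-6.5 cm/s

Δv equals the area under the a-t graph; then v = v₀ + Δv.
0–6 s: ½(1 + -4)(6) = -9 cm/s
6–7 s: ½(-4 + -11)(1) = -7.5 cm/s
7–10 s: ½(-11 + 1)(3) = -15 cm/s
10–14 s: ½(1 + 8)(4) = 18 cm/s
Δv = -13.5 cm/s, so v(14) = 7 + (-13.5) = -6.5 cm/s.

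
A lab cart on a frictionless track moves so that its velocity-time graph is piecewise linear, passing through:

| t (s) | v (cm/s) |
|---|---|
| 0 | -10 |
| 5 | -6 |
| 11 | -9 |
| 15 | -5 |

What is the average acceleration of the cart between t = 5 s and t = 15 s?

0.1 cm/s²

Average acceleration = Δv/Δt = (-5 − -6)/(15 − 5) = 0.1 cm/s².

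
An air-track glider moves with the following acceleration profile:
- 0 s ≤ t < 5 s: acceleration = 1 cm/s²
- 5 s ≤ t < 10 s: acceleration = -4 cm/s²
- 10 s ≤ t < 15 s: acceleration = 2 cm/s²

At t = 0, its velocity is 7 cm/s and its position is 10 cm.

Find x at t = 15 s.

52.5 cm

On each constant-a segment, Δv = aΔt and Δx = v₀Δt + ½aΔt²; chain segment to segment.
0–5 s: v starts 7 cm/s; Δx = 7·5 + ½·1·5² = 47.5 cm; v ends 12 cm/s.
5–10 s: v starts 12 cm/s; Δx = 12·5 + ½·-4·5² = 10 cm; v ends -8 cm/s.
10–15 s: v starts -8 cm/s; Δx = -8·5 + ½·2·5² = -15 cm; v ends 2 cm/s.
x(15) = 10 + Σ Δx = 52.5 cm.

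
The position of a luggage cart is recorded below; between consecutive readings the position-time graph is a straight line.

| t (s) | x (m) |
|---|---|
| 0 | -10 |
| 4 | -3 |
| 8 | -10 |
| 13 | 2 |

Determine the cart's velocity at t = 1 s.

Velocity is the slope of the x-t graph on 0–4 s: (-3 − -10)/(4 − 0) = 1.75 m/s.

1.75 m/s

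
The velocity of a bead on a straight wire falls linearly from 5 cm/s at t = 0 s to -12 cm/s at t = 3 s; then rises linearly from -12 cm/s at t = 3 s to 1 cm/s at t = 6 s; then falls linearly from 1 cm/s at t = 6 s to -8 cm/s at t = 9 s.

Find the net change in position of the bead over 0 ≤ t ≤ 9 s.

Displacement is the signed area under the v-t curve.
0–3 s: ½(5 + -12)(3) = -10.5 cm
3–6 s: ½(-12 + 1)(3) = -16.5 cm
6–9 s: ½(1 + -8)(3) = -10.5 cm
Net displacement = -37.5 cm

-37.5 cm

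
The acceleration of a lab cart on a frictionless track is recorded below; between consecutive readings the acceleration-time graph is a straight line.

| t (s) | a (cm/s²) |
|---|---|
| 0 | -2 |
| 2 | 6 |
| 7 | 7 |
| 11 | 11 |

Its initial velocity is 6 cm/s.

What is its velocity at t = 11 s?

78.5 cm/s

Δv equals the area under the a-t graph; then v = v₀ + Δv.
0–2 s: ½(-2 + 6)(2) = 4 cm/s
2–7 s: ½(6 + 7)(5) = 32.5 cm/s
7–11 s: ½(7 + 11)(4) = 36 cm/s
Δv = 72.5 cm/s, so v(11) = 6 + (72.5) = 78.5 cm/s.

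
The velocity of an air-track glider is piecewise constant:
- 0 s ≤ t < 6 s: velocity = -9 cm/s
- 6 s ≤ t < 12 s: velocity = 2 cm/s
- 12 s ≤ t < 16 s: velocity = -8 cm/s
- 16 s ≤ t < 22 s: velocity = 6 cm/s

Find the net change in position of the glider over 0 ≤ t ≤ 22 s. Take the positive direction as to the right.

Net displacement equals the area under the velocity-time graph (areas below the axis count negative).
0–6 s: -9 × 6 = -54 cm
6–12 s: 2 × 6 = 12 cm
12–16 s: -8 × 4 = -32 cm
16–22 s: 6 × 6 = 36 cm
Net displacement = -38 cm

-38 cm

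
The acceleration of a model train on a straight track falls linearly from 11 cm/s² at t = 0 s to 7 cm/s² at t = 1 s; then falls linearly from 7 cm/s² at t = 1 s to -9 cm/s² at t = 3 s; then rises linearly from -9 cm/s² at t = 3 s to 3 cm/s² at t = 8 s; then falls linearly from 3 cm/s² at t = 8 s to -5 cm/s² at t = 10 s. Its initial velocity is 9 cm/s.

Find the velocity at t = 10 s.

Δv equals the area under the a-t graph; then v = v₀ + Δv.
0–1 s: ½(11 + 7)(1) = 9 cm/s
1–3 s: ½(7 + -9)(2) = -2 cm/s
3–8 s: ½(-9 + 3)(5) = -15 cm/s
8–10 s: ½(3 + -5)(2) = -2 cm/s
Δv = -10 cm/s, so v(10) = 9 + (-10) = -1 cm/s.

-1 cm/s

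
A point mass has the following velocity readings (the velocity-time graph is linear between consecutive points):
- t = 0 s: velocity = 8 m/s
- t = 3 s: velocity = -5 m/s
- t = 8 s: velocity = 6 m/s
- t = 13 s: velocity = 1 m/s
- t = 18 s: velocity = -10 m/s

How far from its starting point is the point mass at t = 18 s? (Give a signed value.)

2 m

Net displacement equals the area under the velocity-time graph (areas below the axis count negative).
0–3 s: ½(8 + -5)(3) = 4.5 m
3–8 s: ½(-5 + 6)(5) = 2.5 m
8–13 s: ½(6 + 1)(5) = 17.5 m
13–18 s: ½(1 + -10)(5) = -22.5 m
Net displacement = 2 m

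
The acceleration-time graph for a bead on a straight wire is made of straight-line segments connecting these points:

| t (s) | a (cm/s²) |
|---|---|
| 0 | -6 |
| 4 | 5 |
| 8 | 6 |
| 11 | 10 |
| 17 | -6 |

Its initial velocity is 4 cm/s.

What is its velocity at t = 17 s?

60 cm/s

Δv equals the area under the a-t graph; then v = v₀ + Δv.
0–4 s: ½(-6 + 5)(4) = -2 cm/s
4–8 s: ½(5 + 6)(4) = 22 cm/s
8–11 s: ½(6 + 10)(3) = 24 cm/s
11–17 s: ½(10 + -6)(6) = 12 cm/s
Δv = 56 cm/s, so v(17) = 4 + (56) = 60 cm/s.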